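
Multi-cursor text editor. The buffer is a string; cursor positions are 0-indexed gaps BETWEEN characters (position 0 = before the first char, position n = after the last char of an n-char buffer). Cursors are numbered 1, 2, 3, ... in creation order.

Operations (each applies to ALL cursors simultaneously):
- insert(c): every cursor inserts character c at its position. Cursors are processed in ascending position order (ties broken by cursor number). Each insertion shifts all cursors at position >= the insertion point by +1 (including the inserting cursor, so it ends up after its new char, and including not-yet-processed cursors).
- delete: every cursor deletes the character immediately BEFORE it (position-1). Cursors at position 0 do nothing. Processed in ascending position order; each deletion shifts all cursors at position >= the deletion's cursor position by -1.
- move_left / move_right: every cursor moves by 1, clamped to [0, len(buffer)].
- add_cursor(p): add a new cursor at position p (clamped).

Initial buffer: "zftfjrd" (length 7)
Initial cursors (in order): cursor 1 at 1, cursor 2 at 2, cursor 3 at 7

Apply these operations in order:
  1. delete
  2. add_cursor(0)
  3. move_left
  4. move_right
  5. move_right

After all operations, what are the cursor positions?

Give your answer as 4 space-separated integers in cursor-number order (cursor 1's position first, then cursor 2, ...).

After op 1 (delete): buffer="tfjr" (len 4), cursors c1@0 c2@0 c3@4, authorship ....
After op 2 (add_cursor(0)): buffer="tfjr" (len 4), cursors c1@0 c2@0 c4@0 c3@4, authorship ....
After op 3 (move_left): buffer="tfjr" (len 4), cursors c1@0 c2@0 c4@0 c3@3, authorship ....
After op 4 (move_right): buffer="tfjr" (len 4), cursors c1@1 c2@1 c4@1 c3@4, authorship ....
After op 5 (move_right): buffer="tfjr" (len 4), cursors c1@2 c2@2 c4@2 c3@4, authorship ....

Answer: 2 2 4 2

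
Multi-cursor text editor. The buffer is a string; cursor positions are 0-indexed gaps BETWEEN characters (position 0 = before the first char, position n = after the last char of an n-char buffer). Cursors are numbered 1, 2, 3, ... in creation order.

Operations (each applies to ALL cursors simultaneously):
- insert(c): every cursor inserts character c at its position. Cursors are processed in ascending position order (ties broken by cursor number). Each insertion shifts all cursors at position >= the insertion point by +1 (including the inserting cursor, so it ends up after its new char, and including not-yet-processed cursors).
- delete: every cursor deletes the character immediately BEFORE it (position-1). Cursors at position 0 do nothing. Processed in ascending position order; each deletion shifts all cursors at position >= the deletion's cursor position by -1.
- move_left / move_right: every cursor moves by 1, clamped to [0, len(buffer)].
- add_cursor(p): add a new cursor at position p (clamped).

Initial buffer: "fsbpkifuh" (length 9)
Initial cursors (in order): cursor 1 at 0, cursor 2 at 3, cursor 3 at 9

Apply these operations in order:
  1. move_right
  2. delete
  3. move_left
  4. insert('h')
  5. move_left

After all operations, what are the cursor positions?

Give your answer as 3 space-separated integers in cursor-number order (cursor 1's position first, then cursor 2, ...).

Answer: 0 2 7

Derivation:
After op 1 (move_right): buffer="fsbpkifuh" (len 9), cursors c1@1 c2@4 c3@9, authorship .........
After op 2 (delete): buffer="sbkifu" (len 6), cursors c1@0 c2@2 c3@6, authorship ......
After op 3 (move_left): buffer="sbkifu" (len 6), cursors c1@0 c2@1 c3@5, authorship ......
After op 4 (insert('h')): buffer="hshbkifhu" (len 9), cursors c1@1 c2@3 c3@8, authorship 1.2....3.
After op 5 (move_left): buffer="hshbkifhu" (len 9), cursors c1@0 c2@2 c3@7, authorship 1.2....3.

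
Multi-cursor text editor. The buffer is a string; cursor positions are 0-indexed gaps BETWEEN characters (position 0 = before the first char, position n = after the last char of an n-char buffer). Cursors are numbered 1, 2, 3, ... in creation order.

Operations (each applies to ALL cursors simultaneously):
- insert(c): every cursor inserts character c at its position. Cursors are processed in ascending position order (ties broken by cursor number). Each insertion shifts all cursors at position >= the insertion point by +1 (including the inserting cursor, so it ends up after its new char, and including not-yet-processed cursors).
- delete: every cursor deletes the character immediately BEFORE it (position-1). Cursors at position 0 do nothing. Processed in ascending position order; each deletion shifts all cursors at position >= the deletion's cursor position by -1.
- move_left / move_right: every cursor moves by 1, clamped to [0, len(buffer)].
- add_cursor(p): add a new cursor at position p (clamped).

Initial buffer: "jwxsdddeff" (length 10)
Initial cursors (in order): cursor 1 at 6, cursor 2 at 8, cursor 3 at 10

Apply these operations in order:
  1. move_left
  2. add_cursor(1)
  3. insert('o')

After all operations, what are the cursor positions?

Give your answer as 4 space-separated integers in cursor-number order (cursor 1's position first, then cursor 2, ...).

After op 1 (move_left): buffer="jwxsdddeff" (len 10), cursors c1@5 c2@7 c3@9, authorship ..........
After op 2 (add_cursor(1)): buffer="jwxsdddeff" (len 10), cursors c4@1 c1@5 c2@7 c3@9, authorship ..........
After op 3 (insert('o')): buffer="jowxsdoddoefof" (len 14), cursors c4@2 c1@7 c2@10 c3@13, authorship .4....1..2..3.

Answer: 7 10 13 2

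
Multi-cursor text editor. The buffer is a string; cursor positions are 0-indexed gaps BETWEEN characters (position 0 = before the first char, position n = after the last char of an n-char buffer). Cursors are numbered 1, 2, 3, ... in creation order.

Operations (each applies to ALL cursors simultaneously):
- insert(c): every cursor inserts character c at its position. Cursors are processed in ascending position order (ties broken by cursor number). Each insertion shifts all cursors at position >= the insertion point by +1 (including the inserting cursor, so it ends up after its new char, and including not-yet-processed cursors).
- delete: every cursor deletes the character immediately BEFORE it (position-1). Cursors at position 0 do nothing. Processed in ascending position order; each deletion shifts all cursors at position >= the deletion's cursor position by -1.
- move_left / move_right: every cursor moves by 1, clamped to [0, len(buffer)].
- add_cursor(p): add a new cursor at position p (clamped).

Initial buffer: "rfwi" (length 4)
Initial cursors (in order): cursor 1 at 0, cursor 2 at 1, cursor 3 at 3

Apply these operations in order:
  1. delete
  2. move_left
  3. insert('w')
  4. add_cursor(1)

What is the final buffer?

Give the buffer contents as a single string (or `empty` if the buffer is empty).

Answer: wwwfi

Derivation:
After op 1 (delete): buffer="fi" (len 2), cursors c1@0 c2@0 c3@1, authorship ..
After op 2 (move_left): buffer="fi" (len 2), cursors c1@0 c2@0 c3@0, authorship ..
After op 3 (insert('w')): buffer="wwwfi" (len 5), cursors c1@3 c2@3 c3@3, authorship 123..
After op 4 (add_cursor(1)): buffer="wwwfi" (len 5), cursors c4@1 c1@3 c2@3 c3@3, authorship 123..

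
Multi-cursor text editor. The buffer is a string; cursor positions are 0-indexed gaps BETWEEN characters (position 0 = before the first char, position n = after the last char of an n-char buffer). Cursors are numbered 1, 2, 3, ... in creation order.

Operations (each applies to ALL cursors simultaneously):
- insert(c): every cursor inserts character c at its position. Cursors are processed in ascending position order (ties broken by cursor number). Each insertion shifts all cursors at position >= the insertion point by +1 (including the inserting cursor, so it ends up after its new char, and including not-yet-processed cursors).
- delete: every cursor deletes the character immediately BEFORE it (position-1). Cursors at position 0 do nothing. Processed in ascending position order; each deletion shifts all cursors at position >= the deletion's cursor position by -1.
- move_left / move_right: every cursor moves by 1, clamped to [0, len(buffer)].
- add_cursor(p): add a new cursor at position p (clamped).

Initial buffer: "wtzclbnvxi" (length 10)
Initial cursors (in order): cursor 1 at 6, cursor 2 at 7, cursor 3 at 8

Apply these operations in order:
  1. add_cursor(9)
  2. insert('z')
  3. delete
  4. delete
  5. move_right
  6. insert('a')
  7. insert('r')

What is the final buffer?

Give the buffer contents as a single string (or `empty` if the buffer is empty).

After op 1 (add_cursor(9)): buffer="wtzclbnvxi" (len 10), cursors c1@6 c2@7 c3@8 c4@9, authorship ..........
After op 2 (insert('z')): buffer="wtzclbznzvzxzi" (len 14), cursors c1@7 c2@9 c3@11 c4@13, authorship ......1.2.3.4.
After op 3 (delete): buffer="wtzclbnvxi" (len 10), cursors c1@6 c2@7 c3@8 c4@9, authorship ..........
After op 4 (delete): buffer="wtzcli" (len 6), cursors c1@5 c2@5 c3@5 c4@5, authorship ......
After op 5 (move_right): buffer="wtzcli" (len 6), cursors c1@6 c2@6 c3@6 c4@6, authorship ......
After op 6 (insert('a')): buffer="wtzcliaaaa" (len 10), cursors c1@10 c2@10 c3@10 c4@10, authorship ......1234
After op 7 (insert('r')): buffer="wtzcliaaaarrrr" (len 14), cursors c1@14 c2@14 c3@14 c4@14, authorship ......12341234

Answer: wtzcliaaaarrrr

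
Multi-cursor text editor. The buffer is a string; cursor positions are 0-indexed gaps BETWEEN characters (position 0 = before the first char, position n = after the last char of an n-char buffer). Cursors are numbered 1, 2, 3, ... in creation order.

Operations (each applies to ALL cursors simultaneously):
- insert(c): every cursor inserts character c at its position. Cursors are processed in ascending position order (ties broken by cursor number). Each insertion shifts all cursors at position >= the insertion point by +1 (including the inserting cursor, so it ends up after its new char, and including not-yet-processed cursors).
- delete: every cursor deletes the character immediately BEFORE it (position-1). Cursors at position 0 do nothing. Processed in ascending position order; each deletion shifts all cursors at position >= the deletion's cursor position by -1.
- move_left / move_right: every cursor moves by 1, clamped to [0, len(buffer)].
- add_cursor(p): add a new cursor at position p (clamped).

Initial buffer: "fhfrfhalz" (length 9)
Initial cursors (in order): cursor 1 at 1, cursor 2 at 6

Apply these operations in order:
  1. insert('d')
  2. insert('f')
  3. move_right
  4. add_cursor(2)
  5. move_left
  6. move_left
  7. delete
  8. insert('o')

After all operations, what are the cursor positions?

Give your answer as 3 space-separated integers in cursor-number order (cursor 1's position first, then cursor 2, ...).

Answer: 3 10 1

Derivation:
After op 1 (insert('d')): buffer="fdhfrfhdalz" (len 11), cursors c1@2 c2@8, authorship .1.....2...
After op 2 (insert('f')): buffer="fdfhfrfhdfalz" (len 13), cursors c1@3 c2@10, authorship .11.....22...
After op 3 (move_right): buffer="fdfhfrfhdfalz" (len 13), cursors c1@4 c2@11, authorship .11.....22...
After op 4 (add_cursor(2)): buffer="fdfhfrfhdfalz" (len 13), cursors c3@2 c1@4 c2@11, authorship .11.....22...
After op 5 (move_left): buffer="fdfhfrfhdfalz" (len 13), cursors c3@1 c1@3 c2@10, authorship .11.....22...
After op 6 (move_left): buffer="fdfhfrfhdfalz" (len 13), cursors c3@0 c1@2 c2@9, authorship .11.....22...
After op 7 (delete): buffer="ffhfrfhfalz" (len 11), cursors c3@0 c1@1 c2@7, authorship .1.....2...
After op 8 (insert('o')): buffer="ofofhfrfhofalz" (len 14), cursors c3@1 c1@3 c2@10, authorship 3.11.....22...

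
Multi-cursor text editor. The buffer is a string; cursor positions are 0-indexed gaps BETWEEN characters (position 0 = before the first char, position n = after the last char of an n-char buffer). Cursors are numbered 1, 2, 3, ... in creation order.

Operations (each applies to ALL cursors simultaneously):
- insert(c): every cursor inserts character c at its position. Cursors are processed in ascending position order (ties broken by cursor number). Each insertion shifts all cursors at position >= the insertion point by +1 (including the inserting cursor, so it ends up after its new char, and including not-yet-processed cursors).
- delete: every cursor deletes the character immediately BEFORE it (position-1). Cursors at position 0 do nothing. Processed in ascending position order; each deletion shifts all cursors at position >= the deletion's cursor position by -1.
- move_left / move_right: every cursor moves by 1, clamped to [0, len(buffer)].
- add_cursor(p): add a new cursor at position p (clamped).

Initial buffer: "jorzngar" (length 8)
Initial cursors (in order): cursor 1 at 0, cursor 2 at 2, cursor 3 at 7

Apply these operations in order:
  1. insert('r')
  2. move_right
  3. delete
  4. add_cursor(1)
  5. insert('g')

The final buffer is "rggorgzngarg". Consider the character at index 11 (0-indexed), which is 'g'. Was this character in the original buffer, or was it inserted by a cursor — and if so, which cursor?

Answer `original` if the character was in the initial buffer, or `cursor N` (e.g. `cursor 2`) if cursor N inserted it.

Answer: cursor 3

Derivation:
After op 1 (insert('r')): buffer="rjorrzngarr" (len 11), cursors c1@1 c2@4 c3@10, authorship 1..2.....3.
After op 2 (move_right): buffer="rjorrzngarr" (len 11), cursors c1@2 c2@5 c3@11, authorship 1..2.....3.
After op 3 (delete): buffer="rorzngar" (len 8), cursors c1@1 c2@3 c3@8, authorship 1.2....3
After op 4 (add_cursor(1)): buffer="rorzngar" (len 8), cursors c1@1 c4@1 c2@3 c3@8, authorship 1.2....3
After op 5 (insert('g')): buffer="rggorgzngarg" (len 12), cursors c1@3 c4@3 c2@6 c3@12, authorship 114.22....33
Authorship (.=original, N=cursor N): 1 1 4 . 2 2 . . . . 3 3
Index 11: author = 3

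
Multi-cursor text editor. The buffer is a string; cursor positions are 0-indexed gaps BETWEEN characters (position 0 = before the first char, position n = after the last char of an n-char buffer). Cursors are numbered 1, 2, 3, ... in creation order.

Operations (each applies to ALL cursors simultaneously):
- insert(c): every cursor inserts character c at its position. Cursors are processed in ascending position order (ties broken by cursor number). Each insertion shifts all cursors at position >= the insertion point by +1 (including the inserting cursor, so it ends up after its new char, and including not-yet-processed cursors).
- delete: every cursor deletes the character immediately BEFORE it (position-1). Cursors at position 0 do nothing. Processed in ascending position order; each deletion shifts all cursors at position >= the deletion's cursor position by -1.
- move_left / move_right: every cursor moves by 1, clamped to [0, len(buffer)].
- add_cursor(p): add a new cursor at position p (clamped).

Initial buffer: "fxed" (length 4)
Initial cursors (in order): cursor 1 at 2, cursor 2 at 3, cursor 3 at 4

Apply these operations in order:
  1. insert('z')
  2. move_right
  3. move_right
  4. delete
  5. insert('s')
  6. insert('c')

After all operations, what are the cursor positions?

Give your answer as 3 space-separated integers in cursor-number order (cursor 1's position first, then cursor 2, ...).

Answer: 10 10 10

Derivation:
After op 1 (insert('z')): buffer="fxzezdz" (len 7), cursors c1@3 c2@5 c3@7, authorship ..1.2.3
After op 2 (move_right): buffer="fxzezdz" (len 7), cursors c1@4 c2@6 c3@7, authorship ..1.2.3
After op 3 (move_right): buffer="fxzezdz" (len 7), cursors c1@5 c2@7 c3@7, authorship ..1.2.3
After op 4 (delete): buffer="fxze" (len 4), cursors c1@4 c2@4 c3@4, authorship ..1.
After op 5 (insert('s')): buffer="fxzesss" (len 7), cursors c1@7 c2@7 c3@7, authorship ..1.123
After op 6 (insert('c')): buffer="fxzesssccc" (len 10), cursors c1@10 c2@10 c3@10, authorship ..1.123123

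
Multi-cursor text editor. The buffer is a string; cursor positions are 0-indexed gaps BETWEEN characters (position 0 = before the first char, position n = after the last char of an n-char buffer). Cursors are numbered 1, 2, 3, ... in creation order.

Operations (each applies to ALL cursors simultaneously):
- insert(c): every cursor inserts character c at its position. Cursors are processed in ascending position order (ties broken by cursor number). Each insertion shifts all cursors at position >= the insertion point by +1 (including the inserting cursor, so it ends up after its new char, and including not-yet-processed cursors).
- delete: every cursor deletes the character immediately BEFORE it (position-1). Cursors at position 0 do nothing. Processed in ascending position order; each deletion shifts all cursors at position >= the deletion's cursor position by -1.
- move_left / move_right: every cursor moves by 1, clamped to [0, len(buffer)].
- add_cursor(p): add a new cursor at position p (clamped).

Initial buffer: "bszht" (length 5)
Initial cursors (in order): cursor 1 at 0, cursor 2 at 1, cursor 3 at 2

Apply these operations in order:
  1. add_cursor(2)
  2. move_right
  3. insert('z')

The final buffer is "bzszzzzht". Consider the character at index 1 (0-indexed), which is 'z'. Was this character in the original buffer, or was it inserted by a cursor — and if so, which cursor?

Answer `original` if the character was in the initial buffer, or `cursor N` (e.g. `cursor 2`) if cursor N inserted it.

After op 1 (add_cursor(2)): buffer="bszht" (len 5), cursors c1@0 c2@1 c3@2 c4@2, authorship .....
After op 2 (move_right): buffer="bszht" (len 5), cursors c1@1 c2@2 c3@3 c4@3, authorship .....
After op 3 (insert('z')): buffer="bzszzzzht" (len 9), cursors c1@2 c2@4 c3@7 c4@7, authorship .1.2.34..
Authorship (.=original, N=cursor N): . 1 . 2 . 3 4 . .
Index 1: author = 1

Answer: cursor 1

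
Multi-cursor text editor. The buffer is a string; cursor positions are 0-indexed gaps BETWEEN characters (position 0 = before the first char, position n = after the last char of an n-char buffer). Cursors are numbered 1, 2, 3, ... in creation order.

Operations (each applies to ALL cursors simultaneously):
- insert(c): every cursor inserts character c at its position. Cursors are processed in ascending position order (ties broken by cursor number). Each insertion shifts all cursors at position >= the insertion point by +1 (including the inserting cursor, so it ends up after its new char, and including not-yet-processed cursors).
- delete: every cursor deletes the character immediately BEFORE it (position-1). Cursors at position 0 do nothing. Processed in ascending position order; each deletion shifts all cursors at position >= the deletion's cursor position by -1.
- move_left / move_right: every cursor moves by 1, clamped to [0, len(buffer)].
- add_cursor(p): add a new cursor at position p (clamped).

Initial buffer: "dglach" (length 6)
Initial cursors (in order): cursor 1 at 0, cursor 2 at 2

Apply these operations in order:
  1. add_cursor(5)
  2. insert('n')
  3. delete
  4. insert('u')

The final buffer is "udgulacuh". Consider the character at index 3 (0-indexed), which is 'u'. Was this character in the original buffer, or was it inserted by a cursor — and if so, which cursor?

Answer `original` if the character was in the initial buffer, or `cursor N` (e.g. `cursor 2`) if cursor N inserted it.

Answer: cursor 2

Derivation:
After op 1 (add_cursor(5)): buffer="dglach" (len 6), cursors c1@0 c2@2 c3@5, authorship ......
After op 2 (insert('n')): buffer="ndgnlacnh" (len 9), cursors c1@1 c2@4 c3@8, authorship 1..2...3.
After op 3 (delete): buffer="dglach" (len 6), cursors c1@0 c2@2 c3@5, authorship ......
After op 4 (insert('u')): buffer="udgulacuh" (len 9), cursors c1@1 c2@4 c3@8, authorship 1..2...3.
Authorship (.=original, N=cursor N): 1 . . 2 . . . 3 .
Index 3: author = 2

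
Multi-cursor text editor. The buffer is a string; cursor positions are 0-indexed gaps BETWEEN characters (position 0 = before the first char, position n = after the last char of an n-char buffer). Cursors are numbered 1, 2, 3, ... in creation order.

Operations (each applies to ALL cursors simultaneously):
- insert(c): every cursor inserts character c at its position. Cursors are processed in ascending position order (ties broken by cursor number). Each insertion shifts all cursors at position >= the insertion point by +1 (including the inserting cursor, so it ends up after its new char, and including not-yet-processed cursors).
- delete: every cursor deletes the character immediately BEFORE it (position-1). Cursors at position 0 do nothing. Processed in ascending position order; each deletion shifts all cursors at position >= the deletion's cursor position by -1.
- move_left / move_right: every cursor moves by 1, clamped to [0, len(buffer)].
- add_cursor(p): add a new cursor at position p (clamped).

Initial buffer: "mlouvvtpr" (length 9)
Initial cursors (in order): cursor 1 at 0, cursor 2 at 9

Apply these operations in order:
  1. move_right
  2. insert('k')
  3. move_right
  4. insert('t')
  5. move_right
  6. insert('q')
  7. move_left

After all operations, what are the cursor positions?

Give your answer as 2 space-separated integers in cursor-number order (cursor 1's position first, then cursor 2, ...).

Answer: 5 14

Derivation:
After op 1 (move_right): buffer="mlouvvtpr" (len 9), cursors c1@1 c2@9, authorship .........
After op 2 (insert('k')): buffer="mklouvvtprk" (len 11), cursors c1@2 c2@11, authorship .1........2
After op 3 (move_right): buffer="mklouvvtprk" (len 11), cursors c1@3 c2@11, authorship .1........2
After op 4 (insert('t')): buffer="mkltouvvtprkt" (len 13), cursors c1@4 c2@13, authorship .1.1.......22
After op 5 (move_right): buffer="mkltouvvtprkt" (len 13), cursors c1@5 c2@13, authorship .1.1.......22
After op 6 (insert('q')): buffer="mkltoquvvtprktq" (len 15), cursors c1@6 c2@15, authorship .1.1.1......222
After op 7 (move_left): buffer="mkltoquvvtprktq" (len 15), cursors c1@5 c2@14, authorship .1.1.1......222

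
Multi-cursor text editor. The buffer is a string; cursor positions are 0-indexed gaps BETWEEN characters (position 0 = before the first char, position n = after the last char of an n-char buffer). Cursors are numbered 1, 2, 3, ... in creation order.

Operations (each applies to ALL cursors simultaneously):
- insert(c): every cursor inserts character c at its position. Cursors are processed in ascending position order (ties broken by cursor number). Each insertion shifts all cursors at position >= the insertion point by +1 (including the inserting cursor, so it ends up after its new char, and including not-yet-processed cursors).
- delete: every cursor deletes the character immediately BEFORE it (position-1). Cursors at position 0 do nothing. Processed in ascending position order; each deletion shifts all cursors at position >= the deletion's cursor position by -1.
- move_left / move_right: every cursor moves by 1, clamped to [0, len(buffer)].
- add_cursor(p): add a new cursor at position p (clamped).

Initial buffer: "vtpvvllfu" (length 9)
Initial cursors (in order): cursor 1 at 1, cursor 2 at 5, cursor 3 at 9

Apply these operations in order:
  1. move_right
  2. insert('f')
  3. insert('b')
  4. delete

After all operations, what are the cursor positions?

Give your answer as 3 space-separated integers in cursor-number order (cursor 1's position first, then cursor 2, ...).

After op 1 (move_right): buffer="vtpvvllfu" (len 9), cursors c1@2 c2@6 c3@9, authorship .........
After op 2 (insert('f')): buffer="vtfpvvlflfuf" (len 12), cursors c1@3 c2@8 c3@12, authorship ..1....2...3
After op 3 (insert('b')): buffer="vtfbpvvlfblfufb" (len 15), cursors c1@4 c2@10 c3@15, authorship ..11....22...33
After op 4 (delete): buffer="vtfpvvlflfuf" (len 12), cursors c1@3 c2@8 c3@12, authorship ..1....2...3

Answer: 3 8 12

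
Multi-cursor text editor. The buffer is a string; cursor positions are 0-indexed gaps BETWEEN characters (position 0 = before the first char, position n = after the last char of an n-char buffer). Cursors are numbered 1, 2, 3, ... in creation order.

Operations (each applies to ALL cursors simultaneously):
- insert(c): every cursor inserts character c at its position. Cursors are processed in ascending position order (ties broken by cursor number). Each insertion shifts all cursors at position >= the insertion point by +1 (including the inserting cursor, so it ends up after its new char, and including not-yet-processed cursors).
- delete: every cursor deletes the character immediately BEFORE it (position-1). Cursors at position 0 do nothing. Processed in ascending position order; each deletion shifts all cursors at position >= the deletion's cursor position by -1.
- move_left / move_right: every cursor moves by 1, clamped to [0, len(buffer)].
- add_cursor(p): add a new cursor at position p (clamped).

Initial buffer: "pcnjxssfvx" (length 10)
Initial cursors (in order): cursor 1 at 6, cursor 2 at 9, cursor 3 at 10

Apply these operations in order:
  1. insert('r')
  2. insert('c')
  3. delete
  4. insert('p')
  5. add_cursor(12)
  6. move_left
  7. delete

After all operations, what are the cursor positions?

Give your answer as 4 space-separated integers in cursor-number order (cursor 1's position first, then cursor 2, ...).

After op 1 (insert('r')): buffer="pcnjxsrsfvrxr" (len 13), cursors c1@7 c2@11 c3@13, authorship ......1...2.3
After op 2 (insert('c')): buffer="pcnjxsrcsfvrcxrc" (len 16), cursors c1@8 c2@13 c3@16, authorship ......11...22.33
After op 3 (delete): buffer="pcnjxsrsfvrxr" (len 13), cursors c1@7 c2@11 c3@13, authorship ......1...2.3
After op 4 (insert('p')): buffer="pcnjxsrpsfvrpxrp" (len 16), cursors c1@8 c2@13 c3@16, authorship ......11...22.33
After op 5 (add_cursor(12)): buffer="pcnjxsrpsfvrpxrp" (len 16), cursors c1@8 c4@12 c2@13 c3@16, authorship ......11...22.33
After op 6 (move_left): buffer="pcnjxsrpsfvrpxrp" (len 16), cursors c1@7 c4@11 c2@12 c3@15, authorship ......11...22.33
After op 7 (delete): buffer="pcnjxspsfpxp" (len 12), cursors c1@6 c2@9 c4@9 c3@11, authorship ......1..2.3

Answer: 6 9 11 9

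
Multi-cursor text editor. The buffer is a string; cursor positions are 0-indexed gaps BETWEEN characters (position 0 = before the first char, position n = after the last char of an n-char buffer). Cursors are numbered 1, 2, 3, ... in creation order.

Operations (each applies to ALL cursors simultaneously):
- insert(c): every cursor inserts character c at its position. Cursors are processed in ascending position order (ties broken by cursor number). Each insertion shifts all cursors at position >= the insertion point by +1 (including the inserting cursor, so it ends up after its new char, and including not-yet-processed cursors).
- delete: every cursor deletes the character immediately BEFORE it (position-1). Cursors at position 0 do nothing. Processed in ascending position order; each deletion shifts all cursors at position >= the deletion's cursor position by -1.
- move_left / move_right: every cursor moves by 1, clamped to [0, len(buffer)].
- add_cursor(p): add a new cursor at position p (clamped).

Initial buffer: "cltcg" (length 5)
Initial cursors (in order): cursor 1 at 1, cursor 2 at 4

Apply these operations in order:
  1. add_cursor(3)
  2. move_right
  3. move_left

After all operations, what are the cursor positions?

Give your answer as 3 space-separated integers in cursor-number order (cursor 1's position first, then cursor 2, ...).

Answer: 1 4 3

Derivation:
After op 1 (add_cursor(3)): buffer="cltcg" (len 5), cursors c1@1 c3@3 c2@4, authorship .....
After op 2 (move_right): buffer="cltcg" (len 5), cursors c1@2 c3@4 c2@5, authorship .....
After op 3 (move_left): buffer="cltcg" (len 5), cursors c1@1 c3@3 c2@4, authorship .....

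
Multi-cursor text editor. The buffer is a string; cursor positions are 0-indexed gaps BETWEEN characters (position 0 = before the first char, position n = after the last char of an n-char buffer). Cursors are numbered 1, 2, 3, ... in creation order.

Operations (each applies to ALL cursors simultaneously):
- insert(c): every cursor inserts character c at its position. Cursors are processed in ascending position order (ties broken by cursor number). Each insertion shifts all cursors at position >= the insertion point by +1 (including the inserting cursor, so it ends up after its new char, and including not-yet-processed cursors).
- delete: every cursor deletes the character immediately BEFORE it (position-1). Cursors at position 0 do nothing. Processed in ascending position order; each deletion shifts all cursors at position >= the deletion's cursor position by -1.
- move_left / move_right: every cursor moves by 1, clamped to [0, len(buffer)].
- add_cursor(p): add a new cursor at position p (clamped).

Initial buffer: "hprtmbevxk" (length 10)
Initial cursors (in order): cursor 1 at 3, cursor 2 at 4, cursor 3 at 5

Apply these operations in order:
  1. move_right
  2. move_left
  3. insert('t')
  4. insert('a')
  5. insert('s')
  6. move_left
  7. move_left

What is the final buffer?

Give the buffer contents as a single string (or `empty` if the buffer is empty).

Answer: hprtasttasmtasbevxk

Derivation:
After op 1 (move_right): buffer="hprtmbevxk" (len 10), cursors c1@4 c2@5 c3@6, authorship ..........
After op 2 (move_left): buffer="hprtmbevxk" (len 10), cursors c1@3 c2@4 c3@5, authorship ..........
After op 3 (insert('t')): buffer="hprtttmtbevxk" (len 13), cursors c1@4 c2@6 c3@8, authorship ...1.2.3.....
After op 4 (insert('a')): buffer="hprtattamtabevxk" (len 16), cursors c1@5 c2@8 c3@11, authorship ...11.22.33.....
After op 5 (insert('s')): buffer="hprtasttasmtasbevxk" (len 19), cursors c1@6 c2@10 c3@14, authorship ...111.222.333.....
After op 6 (move_left): buffer="hprtasttasmtasbevxk" (len 19), cursors c1@5 c2@9 c3@13, authorship ...111.222.333.....
After op 7 (move_left): buffer="hprtasttasmtasbevxk" (len 19), cursors c1@4 c2@8 c3@12, authorship ...111.222.333.....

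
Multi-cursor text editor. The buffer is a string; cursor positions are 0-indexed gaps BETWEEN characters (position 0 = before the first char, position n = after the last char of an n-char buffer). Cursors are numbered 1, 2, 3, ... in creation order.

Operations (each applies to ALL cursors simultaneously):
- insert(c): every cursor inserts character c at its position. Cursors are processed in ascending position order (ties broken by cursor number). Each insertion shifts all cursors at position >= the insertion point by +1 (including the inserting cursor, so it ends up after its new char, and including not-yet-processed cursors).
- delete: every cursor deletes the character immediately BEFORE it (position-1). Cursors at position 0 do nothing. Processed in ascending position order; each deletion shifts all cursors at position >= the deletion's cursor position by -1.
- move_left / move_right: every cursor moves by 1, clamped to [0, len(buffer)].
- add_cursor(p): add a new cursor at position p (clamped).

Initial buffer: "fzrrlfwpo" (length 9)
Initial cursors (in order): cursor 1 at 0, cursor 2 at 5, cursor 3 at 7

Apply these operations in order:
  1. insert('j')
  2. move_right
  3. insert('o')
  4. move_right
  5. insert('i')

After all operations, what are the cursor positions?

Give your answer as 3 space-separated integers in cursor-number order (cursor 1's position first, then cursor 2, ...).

After op 1 (insert('j')): buffer="jfzrrljfwjpo" (len 12), cursors c1@1 c2@7 c3@10, authorship 1.....2..3..
After op 2 (move_right): buffer="jfzrrljfwjpo" (len 12), cursors c1@2 c2@8 c3@11, authorship 1.....2..3..
After op 3 (insert('o')): buffer="jfozrrljfowjpoo" (len 15), cursors c1@3 c2@10 c3@14, authorship 1.1....2.2.3.3.
After op 4 (move_right): buffer="jfozrrljfowjpoo" (len 15), cursors c1@4 c2@11 c3@15, authorship 1.1....2.2.3.3.
After op 5 (insert('i')): buffer="jfozirrljfowijpooi" (len 18), cursors c1@5 c2@13 c3@18, authorship 1.1.1...2.2.23.3.3

Answer: 5 13 18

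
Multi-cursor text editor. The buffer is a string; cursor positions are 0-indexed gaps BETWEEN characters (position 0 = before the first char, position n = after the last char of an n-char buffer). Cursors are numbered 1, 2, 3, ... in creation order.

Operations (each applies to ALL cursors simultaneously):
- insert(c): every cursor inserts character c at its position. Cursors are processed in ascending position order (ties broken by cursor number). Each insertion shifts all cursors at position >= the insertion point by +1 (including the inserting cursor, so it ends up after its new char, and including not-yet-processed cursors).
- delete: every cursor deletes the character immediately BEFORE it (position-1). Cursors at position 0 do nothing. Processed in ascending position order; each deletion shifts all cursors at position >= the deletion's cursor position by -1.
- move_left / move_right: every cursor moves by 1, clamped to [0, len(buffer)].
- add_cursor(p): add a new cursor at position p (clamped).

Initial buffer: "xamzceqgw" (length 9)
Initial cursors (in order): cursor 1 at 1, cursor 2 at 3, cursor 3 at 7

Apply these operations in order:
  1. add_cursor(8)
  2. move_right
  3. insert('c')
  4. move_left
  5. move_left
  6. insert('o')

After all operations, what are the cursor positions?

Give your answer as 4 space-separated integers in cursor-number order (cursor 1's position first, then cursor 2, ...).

Answer: 2 6 12 15

Derivation:
After op 1 (add_cursor(8)): buffer="xamzceqgw" (len 9), cursors c1@1 c2@3 c3@7 c4@8, authorship .........
After op 2 (move_right): buffer="xamzceqgw" (len 9), cursors c1@2 c2@4 c3@8 c4@9, authorship .........
After op 3 (insert('c')): buffer="xacmzcceqgcwc" (len 13), cursors c1@3 c2@6 c3@11 c4@13, authorship ..1..2....3.4
After op 4 (move_left): buffer="xacmzcceqgcwc" (len 13), cursors c1@2 c2@5 c3@10 c4@12, authorship ..1..2....3.4
After op 5 (move_left): buffer="xacmzcceqgcwc" (len 13), cursors c1@1 c2@4 c3@9 c4@11, authorship ..1..2....3.4
After op 6 (insert('o')): buffer="xoacmozcceqogcowc" (len 17), cursors c1@2 c2@6 c3@12 c4@15, authorship .1.1.2.2...3.34.4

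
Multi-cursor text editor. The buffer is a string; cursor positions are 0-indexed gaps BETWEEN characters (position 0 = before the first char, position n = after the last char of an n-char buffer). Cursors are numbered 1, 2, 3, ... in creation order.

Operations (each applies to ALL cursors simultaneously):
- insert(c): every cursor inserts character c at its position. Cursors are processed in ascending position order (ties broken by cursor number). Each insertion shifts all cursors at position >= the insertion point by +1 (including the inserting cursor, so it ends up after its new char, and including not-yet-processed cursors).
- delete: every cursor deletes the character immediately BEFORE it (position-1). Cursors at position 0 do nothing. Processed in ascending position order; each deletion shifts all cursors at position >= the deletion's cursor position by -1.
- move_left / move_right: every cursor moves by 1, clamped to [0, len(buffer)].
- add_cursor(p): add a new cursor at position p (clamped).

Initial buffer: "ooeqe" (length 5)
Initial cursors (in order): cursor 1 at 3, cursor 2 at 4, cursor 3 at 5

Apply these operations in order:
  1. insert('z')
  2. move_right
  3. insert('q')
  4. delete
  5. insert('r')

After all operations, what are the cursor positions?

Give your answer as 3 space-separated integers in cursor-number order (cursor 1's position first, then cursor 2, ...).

After op 1 (insert('z')): buffer="ooezqzez" (len 8), cursors c1@4 c2@6 c3@8, authorship ...1.2.3
After op 2 (move_right): buffer="ooezqzez" (len 8), cursors c1@5 c2@7 c3@8, authorship ...1.2.3
After op 3 (insert('q')): buffer="ooezqqzeqzq" (len 11), cursors c1@6 c2@9 c3@11, authorship ...1.12.233
After op 4 (delete): buffer="ooezqzez" (len 8), cursors c1@5 c2@7 c3@8, authorship ...1.2.3
After op 5 (insert('r')): buffer="ooezqrzerzr" (len 11), cursors c1@6 c2@9 c3@11, authorship ...1.12.233

Answer: 6 9 11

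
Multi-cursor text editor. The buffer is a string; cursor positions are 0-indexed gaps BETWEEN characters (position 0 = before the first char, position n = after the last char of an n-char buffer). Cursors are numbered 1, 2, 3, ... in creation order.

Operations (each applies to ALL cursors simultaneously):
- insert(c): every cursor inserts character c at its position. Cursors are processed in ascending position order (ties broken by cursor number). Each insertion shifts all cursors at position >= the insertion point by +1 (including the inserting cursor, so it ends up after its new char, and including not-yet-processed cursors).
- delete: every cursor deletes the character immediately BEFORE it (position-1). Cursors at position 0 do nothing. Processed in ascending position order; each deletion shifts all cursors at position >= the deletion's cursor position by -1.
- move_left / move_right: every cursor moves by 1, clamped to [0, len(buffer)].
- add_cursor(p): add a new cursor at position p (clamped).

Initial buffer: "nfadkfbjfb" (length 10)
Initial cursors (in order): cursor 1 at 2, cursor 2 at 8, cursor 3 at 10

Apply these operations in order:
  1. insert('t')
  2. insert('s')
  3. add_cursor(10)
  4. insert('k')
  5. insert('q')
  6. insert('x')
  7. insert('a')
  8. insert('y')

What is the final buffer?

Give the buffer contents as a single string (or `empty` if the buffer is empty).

After op 1 (insert('t')): buffer="nftadkfbjtfbt" (len 13), cursors c1@3 c2@10 c3@13, authorship ..1......2..3
After op 2 (insert('s')): buffer="nftsadkfbjtsfbts" (len 16), cursors c1@4 c2@12 c3@16, authorship ..11......22..33
After op 3 (add_cursor(10)): buffer="nftsadkfbjtsfbts" (len 16), cursors c1@4 c4@10 c2@12 c3@16, authorship ..11......22..33
After op 4 (insert('k')): buffer="nftskadkfbjktskfbtsk" (len 20), cursors c1@5 c4@12 c2@15 c3@20, authorship ..111......4222..333
After op 5 (insert('q')): buffer="nftskqadkfbjkqtskqfbtskq" (len 24), cursors c1@6 c4@14 c2@18 c3@24, authorship ..1111......442222..3333
After op 6 (insert('x')): buffer="nftskqxadkfbjkqxtskqxfbtskqx" (len 28), cursors c1@7 c4@16 c2@21 c3@28, authorship ..11111......44422222..33333
After op 7 (insert('a')): buffer="nftskqxaadkfbjkqxatskqxafbtskqxa" (len 32), cursors c1@8 c4@18 c2@24 c3@32, authorship ..111111......4444222222..333333
After op 8 (insert('y')): buffer="nftskqxayadkfbjkqxaytskqxayfbtskqxay" (len 36), cursors c1@9 c4@20 c2@27 c3@36, authorship ..1111111......444442222222..3333333

Answer: nftskqxayadkfbjkqxaytskqxayfbtskqxay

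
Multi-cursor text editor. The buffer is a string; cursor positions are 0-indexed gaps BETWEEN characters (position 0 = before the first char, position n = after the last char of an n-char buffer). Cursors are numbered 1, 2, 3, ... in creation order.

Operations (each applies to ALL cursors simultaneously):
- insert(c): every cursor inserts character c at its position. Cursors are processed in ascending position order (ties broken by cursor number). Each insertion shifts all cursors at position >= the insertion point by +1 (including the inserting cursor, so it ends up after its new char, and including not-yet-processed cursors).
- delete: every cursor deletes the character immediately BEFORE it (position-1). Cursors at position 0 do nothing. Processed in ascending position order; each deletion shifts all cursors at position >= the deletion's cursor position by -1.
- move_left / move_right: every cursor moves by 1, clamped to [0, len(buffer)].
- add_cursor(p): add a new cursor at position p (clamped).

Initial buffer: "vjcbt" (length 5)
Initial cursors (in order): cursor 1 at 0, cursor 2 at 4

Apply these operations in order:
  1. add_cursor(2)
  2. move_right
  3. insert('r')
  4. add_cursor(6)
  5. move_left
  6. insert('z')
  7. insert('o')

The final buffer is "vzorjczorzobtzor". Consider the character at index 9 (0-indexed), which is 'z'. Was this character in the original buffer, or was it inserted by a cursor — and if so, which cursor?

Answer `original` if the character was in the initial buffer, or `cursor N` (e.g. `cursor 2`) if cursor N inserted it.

After op 1 (add_cursor(2)): buffer="vjcbt" (len 5), cursors c1@0 c3@2 c2@4, authorship .....
After op 2 (move_right): buffer="vjcbt" (len 5), cursors c1@1 c3@3 c2@5, authorship .....
After op 3 (insert('r')): buffer="vrjcrbtr" (len 8), cursors c1@2 c3@5 c2@8, authorship .1..3..2
After op 4 (add_cursor(6)): buffer="vrjcrbtr" (len 8), cursors c1@2 c3@5 c4@6 c2@8, authorship .1..3..2
After op 5 (move_left): buffer="vrjcrbtr" (len 8), cursors c1@1 c3@4 c4@5 c2@7, authorship .1..3..2
After op 6 (insert('z')): buffer="vzrjczrzbtzr" (len 12), cursors c1@2 c3@6 c4@8 c2@11, authorship .11..334..22
After op 7 (insert('o')): buffer="vzorjczorzobtzor" (len 16), cursors c1@3 c3@8 c4@11 c2@15, authorship .111..33344..222
Authorship (.=original, N=cursor N): . 1 1 1 . . 3 3 3 4 4 . . 2 2 2
Index 9: author = 4

Answer: cursor 4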